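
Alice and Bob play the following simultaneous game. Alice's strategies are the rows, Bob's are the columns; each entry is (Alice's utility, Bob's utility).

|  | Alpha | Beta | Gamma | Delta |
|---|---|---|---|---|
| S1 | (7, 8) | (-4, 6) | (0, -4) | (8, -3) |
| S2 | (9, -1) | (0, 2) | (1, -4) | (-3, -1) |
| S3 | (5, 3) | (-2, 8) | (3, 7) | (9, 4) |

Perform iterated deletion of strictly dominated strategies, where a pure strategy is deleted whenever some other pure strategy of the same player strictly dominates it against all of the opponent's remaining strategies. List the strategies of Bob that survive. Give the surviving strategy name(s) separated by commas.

Beta

Column Gamma is eliminated: Beta beats it against every remaining row (S1: 6>-4, S2: 2>-4, S3: 8>7).
Column Delta is eliminated: Beta beats it against every remaining row (S1: 6>-3, S2: 2>-1, S3: 8>4).
Alice's strategy S1 is strictly dominated by S2 (Alpha: 9>7, Beta: 0>-4) and is removed.
Row S3 is eliminated: S2 beats it against every remaining column (Alpha: 9>5, Beta: 0>-2).
Bob's strategy Alpha is strictly dominated by Beta (S2: 2>-1) and is removed.
Among the remaining strategies, none is strictly dominated by another pure strategy of the same player, so the elimination stops.
Surviving strategies — Alice: {S2}; Bob: {Beta}.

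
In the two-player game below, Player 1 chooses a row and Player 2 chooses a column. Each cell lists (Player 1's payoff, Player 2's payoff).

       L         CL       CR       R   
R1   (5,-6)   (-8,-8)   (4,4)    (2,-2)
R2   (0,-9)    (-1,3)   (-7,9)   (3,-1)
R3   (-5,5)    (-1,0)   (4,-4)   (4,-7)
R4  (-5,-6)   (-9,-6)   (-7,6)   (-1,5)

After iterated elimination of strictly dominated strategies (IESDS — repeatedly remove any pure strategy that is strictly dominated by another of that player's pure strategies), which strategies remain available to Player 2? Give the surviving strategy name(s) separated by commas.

L, CL, CR

Row R4 is eliminated: R1 beats it against every remaining column (L: 5>-5, CL: -8>-9, CR: 4>-7, R: 2>-1).
Column R is eliminated: CR beats it against every remaining row (R1: 4>-2, R2: 9>-1, R3: -4>-7).
Among the remaining strategies, none is strictly dominated by another pure strategy of the same player, so the elimination stops.
Surviving strategies — Player 1: {R1, R2, R3}; Player 2: {L, CL, CR}.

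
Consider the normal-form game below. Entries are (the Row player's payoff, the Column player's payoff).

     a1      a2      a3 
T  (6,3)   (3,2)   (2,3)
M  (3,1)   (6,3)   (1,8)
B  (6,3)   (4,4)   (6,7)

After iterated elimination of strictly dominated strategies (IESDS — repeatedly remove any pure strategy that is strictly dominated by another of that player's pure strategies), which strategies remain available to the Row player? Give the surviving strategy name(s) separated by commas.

For the Column player, a3 strictly dominates a2 on the remaining rows (T: 3>2, M: 8>3, B: 7>4); eliminate a2.
Row M is eliminated: T beats it against every remaining column (a1: 6>3, a3: 2>1).
Among the remaining strategies, none is strictly dominated by another pure strategy of the same player, so the elimination stops.
Surviving strategies — the Row player: {T, B}; the Column player: {a1, a3}.

T, B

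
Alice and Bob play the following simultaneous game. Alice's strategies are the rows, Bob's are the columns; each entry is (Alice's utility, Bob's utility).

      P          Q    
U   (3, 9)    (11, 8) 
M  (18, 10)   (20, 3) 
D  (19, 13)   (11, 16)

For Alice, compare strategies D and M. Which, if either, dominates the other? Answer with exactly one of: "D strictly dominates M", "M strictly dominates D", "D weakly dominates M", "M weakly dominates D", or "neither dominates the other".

D's payoffs vs M's, by Bob's action — P: 19>18, Q: 11<20.
D does better at P but worse at Q; neither strategy dominates the other.

neither dominates the other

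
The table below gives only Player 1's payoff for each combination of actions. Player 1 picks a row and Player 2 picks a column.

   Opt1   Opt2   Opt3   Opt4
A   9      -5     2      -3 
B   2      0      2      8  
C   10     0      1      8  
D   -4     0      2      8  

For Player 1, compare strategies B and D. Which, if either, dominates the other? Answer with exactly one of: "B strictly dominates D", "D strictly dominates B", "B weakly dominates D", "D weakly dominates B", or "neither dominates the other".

B's payoffs vs D's, by Player 2's action — Opt1: 2>-4, Opt2: 0=0, Opt3: 2=2, Opt4: 8=8.
B is at least as good everywhere and strictly better somewhere (tied only at Opt2, Opt3, Opt4), so B weakly but not strictly dominates D.

B weakly dominates D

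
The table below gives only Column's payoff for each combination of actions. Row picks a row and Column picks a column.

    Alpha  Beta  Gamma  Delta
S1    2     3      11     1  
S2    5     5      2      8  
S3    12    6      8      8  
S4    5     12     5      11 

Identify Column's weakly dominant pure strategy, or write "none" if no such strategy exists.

none

Alpha fails to dominate Beta at S1 (2<3).
Beta fails to dominate Alpha at S3 (6<12).
Gamma fails to dominate Alpha at S2 (2<5).
Delta fails to dominate Alpha at S1 (1<2).
No single strategy dominates all the others.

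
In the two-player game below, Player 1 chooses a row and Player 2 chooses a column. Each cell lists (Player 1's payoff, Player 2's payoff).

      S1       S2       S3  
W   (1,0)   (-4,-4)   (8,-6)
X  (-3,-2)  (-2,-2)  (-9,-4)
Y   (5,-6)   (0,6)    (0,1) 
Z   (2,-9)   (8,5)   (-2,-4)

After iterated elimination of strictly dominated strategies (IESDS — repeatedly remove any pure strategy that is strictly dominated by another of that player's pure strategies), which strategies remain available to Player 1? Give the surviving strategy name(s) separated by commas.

Row X is eliminated: Y beats it against every remaining column (S1: 5>-3, S2: 0>-2, S3: 0>-9).
Column S3 is eliminated: S2 beats it against every remaining row (W: -4>-6, Y: 6>1, Z: 5>-4).
Player 1's strategy W is strictly dominated by Y (S1: 5>1, S2: 0>-4) and is removed.
Column S1 is eliminated: S2 beats it against every remaining row (Y: 6>-6, Z: 5>-9).
For Player 1, Z strictly dominates Y on the remaining columns (S2: 8>0); eliminate Y.
Among the remaining strategies, none is strictly dominated by another pure strategy of the same player, so the elimination stops.
Surviving strategies — Player 1: {Z}; Player 2: {S2}.

Z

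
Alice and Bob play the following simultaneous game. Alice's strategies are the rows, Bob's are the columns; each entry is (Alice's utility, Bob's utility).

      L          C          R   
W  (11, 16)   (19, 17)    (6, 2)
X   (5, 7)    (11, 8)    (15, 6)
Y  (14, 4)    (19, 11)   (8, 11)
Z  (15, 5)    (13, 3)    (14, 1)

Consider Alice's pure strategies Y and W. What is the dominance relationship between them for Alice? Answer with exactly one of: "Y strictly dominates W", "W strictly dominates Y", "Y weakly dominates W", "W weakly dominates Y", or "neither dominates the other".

Y's payoffs vs W's, by Bob's action — L: 14>11, C: 19=19, R: 8>6.
Y is at least as good everywhere and strictly better somewhere (tied only at C), so Y weakly but not strictly dominates W.

Y weakly dominates W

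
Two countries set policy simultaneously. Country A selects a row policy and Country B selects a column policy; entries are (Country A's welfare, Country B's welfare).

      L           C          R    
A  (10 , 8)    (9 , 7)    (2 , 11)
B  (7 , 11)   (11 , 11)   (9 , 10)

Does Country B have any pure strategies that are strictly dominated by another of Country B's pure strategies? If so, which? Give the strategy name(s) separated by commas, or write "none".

Nothing dominates L: C at A (8>7); R at B (11>10).
C: no other strategy beats it everywhere (L at B (11=11); R at B (11>10)).
R: no other strategy beats it everywhere (L at A (11>8); C at A (11>7)).

none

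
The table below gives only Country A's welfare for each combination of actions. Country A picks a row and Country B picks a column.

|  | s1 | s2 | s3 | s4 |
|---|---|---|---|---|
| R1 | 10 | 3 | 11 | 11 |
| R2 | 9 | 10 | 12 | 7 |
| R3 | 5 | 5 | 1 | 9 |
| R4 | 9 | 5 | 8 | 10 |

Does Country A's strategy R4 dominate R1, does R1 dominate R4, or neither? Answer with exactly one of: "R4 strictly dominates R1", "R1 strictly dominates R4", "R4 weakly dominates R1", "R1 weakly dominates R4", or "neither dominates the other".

neither dominates the other

Compare R4 to R1 across each opponent action: s1: 9<10, s2: 5>3, s3: 8<11, s4: 10<11.
R4 does better at s2 but worse at s1, s3, s4; neither strategy dominates the other.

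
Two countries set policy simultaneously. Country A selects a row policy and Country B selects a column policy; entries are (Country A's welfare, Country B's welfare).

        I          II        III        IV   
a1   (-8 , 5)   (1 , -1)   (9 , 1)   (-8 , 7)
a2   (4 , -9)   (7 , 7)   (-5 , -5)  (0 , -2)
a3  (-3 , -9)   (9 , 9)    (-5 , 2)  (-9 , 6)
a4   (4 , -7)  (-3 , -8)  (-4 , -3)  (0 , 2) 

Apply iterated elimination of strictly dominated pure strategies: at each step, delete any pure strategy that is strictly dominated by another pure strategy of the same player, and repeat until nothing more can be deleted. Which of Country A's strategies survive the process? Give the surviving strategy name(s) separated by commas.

a2, a3, a4

Country B's strategy I is strictly dominated by IV (a1: 7>5, a2: -2>-9, a3: 6>-9, a4: 2>-7) and is removed.
Country B's strategy III is strictly dominated by IV (a1: 7>1, a2: -2>-5, a3: 6>2, a4: 2>-3) and is removed.
For Country A, a2 strictly dominates a1 on the remaining columns (II: 7>1, IV: 0>-8); eliminate a1.
Among the remaining strategies, none is strictly dominated by another pure strategy of the same player, so the elimination stops.
Surviving strategies — Country A: {a2, a3, a4}; Country B: {II, IV}.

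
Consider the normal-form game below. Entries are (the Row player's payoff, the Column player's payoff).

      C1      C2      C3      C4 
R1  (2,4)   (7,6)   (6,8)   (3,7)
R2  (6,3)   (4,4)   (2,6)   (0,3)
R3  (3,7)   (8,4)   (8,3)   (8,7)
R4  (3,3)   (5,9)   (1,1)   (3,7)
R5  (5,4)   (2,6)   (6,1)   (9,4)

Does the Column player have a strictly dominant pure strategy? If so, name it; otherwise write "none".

none

C1 fails to dominate C2 at R1 (4<6).
C2 fails to dominate C1 at R3 (4<7).
C3 fails to dominate C1 at R3 (3<7).
C4 fails to dominate C1 at R2 (3=3).
No single strategy dominates all the others.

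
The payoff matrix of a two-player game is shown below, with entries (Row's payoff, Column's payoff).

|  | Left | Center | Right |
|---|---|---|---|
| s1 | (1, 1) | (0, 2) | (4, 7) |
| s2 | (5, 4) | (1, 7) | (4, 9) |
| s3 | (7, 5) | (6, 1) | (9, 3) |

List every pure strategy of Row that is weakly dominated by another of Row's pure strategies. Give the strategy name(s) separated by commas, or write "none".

s1 is weakly dominated by s2 (Left: 5>1, Center: 1>0, Right: 4=4).
s2 is weakly dominated by s3 (Left: 7>5, Center: 6>1, Right: 9>4).
Nothing dominates s3: s1 at Left (7>1); s2 at Left (7>5).

s1, s2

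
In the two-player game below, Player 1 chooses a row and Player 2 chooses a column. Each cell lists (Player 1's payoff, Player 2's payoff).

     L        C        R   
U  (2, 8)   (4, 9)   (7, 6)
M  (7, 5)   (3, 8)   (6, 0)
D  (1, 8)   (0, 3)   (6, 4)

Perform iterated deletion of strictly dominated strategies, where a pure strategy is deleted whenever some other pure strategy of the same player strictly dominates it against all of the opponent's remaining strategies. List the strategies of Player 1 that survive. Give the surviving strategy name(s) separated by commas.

Player 1's strategy D is strictly dominated by U (L: 2>1, C: 4>0, R: 7>6) and is removed.
For Player 2, C strictly dominates L on the remaining rows (U: 9>8, M: 8>5); eliminate L.
For Player 1, U strictly dominates M on the remaining columns (C: 4>3, R: 7>6); eliminate M.
For Player 2, C strictly dominates R on the remaining rows (U: 9>6); eliminate R.
Among the remaining strategies, none is strictly dominated by another pure strategy of the same player, so the elimination stops.
Surviving strategies — Player 1: {U}; Player 2: {C}.

U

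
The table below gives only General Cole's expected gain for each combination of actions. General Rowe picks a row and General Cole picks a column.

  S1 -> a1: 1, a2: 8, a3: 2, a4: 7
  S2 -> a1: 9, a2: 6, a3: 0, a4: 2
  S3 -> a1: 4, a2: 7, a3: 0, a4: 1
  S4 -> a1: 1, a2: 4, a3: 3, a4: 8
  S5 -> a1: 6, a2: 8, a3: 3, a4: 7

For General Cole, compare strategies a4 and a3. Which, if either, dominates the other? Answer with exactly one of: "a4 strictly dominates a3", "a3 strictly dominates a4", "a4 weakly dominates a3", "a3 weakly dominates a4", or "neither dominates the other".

a4 strictly dominates a3

a4's payoffs vs a3's, by General Rowe's action — S1: 7>2, S2: 2>0, S3: 1>0, S4: 8>3, S5: 7>3.
a4 gives a strictly higher payoff against each choice by General Rowe, so a4 strictly dominates a3.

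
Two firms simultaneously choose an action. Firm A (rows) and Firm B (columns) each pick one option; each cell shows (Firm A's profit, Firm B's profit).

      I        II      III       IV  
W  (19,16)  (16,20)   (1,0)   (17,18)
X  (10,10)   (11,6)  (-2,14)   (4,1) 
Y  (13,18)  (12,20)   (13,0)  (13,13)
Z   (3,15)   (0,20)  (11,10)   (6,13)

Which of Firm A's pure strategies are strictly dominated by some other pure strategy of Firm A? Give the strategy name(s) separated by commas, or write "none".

X, Z

Nothing dominates W: X at I (19>10); Y at I (19>13); Z at I (19>3).
X is strictly dominated by W (I: 19>10, II: 16>11, III: 1>-2, IV: 17>4).
Nothing dominates Y: W at III (13>1); X at I (13>10); Z at I (13>3).
Y strictly dominates Z — I: 13>3, II: 12>0, III: 13>11, IV: 13>6.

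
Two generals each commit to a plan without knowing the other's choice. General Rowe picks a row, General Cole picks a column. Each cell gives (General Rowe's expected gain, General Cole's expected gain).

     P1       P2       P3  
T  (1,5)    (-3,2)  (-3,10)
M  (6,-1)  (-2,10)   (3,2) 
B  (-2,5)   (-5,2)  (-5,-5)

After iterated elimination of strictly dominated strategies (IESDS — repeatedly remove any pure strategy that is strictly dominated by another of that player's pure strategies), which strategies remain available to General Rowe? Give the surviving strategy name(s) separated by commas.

M

Row T is eliminated: M beats it against every remaining column (P1: 6>1, P2: -2>-3, P3: 3>-3).
Row B is eliminated: M beats it against every remaining column (P1: 6>-2, P2: -2>-5, P3: 3>-5).
For General Cole, P2 strictly dominates P1 on the remaining rows (M: 10>-1); eliminate P1.
Column P3 is eliminated: P2 beats it against every remaining row (M: 10>2).
Among the remaining strategies, none is strictly dominated by another pure strategy of the same player, so the elimination stops.
Surviving strategies — General Rowe: {M}; General Cole: {P2}.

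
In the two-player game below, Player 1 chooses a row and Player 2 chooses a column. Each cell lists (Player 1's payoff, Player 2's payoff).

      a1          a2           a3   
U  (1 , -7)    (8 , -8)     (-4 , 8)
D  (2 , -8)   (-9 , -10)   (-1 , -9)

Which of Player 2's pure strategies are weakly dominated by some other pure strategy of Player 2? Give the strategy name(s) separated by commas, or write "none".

a1: no other strategy beats it everywhere (a2 at U (-7>-8); a3 at D (-8>-9)).
a2: dominated, since a1 does at least as well everywhere (U: -7>-8, D: -8>-10).
a3: no other strategy beats it everywhere (a1 at U (8>-7); a2 at U (8>-8)).

a2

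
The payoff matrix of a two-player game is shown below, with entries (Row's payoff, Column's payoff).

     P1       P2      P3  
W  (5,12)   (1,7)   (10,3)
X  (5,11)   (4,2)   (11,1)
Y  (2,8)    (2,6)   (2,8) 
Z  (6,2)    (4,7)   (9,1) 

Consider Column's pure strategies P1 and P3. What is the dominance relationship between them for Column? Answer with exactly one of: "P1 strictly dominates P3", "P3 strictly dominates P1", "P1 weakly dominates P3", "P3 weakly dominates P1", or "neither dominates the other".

P1 weakly dominates P3

Compare P1 to P3 across each choice by Row: W: 12>3, X: 11>1, Y: 8=8, Z: 2>1.
P1 is at least as good everywhere and strictly better somewhere (tied only at Y), so P1 weakly but not strictly dominates P3.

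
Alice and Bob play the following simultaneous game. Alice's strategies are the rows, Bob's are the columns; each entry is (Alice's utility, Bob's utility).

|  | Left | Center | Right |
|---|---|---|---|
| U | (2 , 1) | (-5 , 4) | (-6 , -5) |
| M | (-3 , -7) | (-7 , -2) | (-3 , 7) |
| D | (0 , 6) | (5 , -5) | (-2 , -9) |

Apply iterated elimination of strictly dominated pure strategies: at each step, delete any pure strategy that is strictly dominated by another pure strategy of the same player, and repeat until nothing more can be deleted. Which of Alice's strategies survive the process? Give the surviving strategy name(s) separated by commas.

U, D

Row M is eliminated: D beats it against every remaining column (Left: 0>-3, Center: 5>-7, Right: -2>-3).
For Bob, Left strictly dominates Right on the remaining rows (U: 1>-5, D: 6>-9); eliminate Right.
Among the remaining strategies, none is strictly dominated by another pure strategy of the same player, so the elimination stops.
Surviving strategies — Alice: {U, D}; Bob: {Left, Center}.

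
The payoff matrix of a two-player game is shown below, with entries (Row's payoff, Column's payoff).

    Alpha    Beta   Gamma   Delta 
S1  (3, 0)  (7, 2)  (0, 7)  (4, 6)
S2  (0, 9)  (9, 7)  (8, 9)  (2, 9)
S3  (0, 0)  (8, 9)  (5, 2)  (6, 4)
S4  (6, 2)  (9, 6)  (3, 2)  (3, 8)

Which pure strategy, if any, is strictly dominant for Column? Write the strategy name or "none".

none

Alpha fails to dominate Beta at S1 (0<2).
Beta fails to dominate Alpha at S2 (7<9).
Gamma fails to dominate Alpha at S2 (9=9).
Delta fails to dominate Alpha at S2 (9=9).
No single strategy dominates all the others.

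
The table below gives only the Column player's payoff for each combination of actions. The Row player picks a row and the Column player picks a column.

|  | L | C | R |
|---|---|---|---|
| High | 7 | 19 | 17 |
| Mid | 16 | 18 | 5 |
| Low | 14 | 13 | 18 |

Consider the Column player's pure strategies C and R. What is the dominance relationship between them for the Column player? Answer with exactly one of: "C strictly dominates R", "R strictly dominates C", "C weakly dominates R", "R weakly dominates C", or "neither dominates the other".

neither dominates the other

Compare C to R across each opponent action: High: 19>17, Mid: 18>5, Low: 13<18.
C does better at High, Mid but worse at Low; neither strategy dominates the other.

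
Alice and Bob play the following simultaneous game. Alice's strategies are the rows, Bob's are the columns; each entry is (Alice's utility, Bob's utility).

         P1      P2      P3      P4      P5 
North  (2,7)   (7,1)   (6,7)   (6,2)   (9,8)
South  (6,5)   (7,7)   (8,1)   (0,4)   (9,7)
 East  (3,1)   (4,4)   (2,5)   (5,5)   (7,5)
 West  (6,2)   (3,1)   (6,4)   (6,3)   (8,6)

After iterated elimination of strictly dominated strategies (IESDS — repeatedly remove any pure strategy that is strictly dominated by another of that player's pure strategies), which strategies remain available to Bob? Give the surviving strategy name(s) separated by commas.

P2, P5

For Bob, P5 strictly dominates P1 on the remaining rows (North: 8>7, South: 7>5, East: 5>1, West: 6>2); eliminate P1.
Alice's strategy East is strictly dominated by North (P2: 7>4, P3: 6>2, P4: 6>5, P5: 9>7) and is removed.
Bob's strategy P3 is strictly dominated by P5 (North: 8>7, South: 7>1, West: 6>4) and is removed.
For Bob, P5 strictly dominates P4 on the remaining rows (North: 8>2, South: 7>4, West: 6>3); eliminate P4.
Alice's strategy West is strictly dominated by North (P2: 7>3, P5: 9>8) and is removed.
Among the remaining strategies, none is strictly dominated by another pure strategy of the same player, so the elimination stops.
Surviving strategies — Alice: {North, South}; Bob: {P2, P5}.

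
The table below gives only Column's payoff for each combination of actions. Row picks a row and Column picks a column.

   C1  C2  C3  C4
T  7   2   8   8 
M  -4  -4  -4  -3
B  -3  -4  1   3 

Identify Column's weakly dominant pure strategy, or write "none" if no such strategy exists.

C4

C4 vs C1: T: 8>7, M: -3>-4, B: 3>-3.
C4 vs C2: T: 8>2, M: -3>-4, B: 3>-4.
C4 vs C3: T: 8=8, M: -3>-4, B: 3>1.
C4 is at least as good as every other strategy against every opponent action, so it is weakly dominant.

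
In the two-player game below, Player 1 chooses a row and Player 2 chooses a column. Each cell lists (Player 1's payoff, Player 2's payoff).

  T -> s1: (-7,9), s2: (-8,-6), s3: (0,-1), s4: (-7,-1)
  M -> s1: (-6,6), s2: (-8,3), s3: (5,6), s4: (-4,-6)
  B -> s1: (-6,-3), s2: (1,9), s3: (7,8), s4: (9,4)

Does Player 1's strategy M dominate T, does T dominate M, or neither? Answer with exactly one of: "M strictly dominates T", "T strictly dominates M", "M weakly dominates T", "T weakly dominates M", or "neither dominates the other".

M weakly dominates T

M's payoffs vs T's, by Player 2's action — s1: -6>-7, s2: -8=-8, s3: 5>0, s4: -4>-7.
M is at least as good everywhere and strictly better somewhere (tied only at s2), so M weakly but not strictly dominates T.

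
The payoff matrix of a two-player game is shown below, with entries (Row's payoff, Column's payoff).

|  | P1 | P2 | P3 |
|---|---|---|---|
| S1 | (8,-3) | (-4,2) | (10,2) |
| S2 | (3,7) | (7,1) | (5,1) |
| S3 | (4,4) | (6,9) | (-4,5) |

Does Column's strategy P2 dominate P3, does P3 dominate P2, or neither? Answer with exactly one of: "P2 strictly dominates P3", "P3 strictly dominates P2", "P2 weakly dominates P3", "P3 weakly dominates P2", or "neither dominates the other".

P2 weakly dominates P3

Compare P2 to P3 across each choice by Row: S1: 2=2, S2: 1=1, S3: 9>5.
P2 is at least as good everywhere and strictly better somewhere (tied only at S1, S2), so P2 weakly but not strictly dominates P3.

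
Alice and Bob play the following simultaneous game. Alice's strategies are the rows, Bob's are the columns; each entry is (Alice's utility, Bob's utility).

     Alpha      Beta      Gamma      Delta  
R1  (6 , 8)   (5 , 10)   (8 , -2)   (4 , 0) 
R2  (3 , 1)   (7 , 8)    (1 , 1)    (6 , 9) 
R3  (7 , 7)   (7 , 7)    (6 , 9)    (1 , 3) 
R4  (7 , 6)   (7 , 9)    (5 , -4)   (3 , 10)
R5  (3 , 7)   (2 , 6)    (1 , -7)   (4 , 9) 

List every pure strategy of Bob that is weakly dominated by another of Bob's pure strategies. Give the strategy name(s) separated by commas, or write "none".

Alpha: no other strategy beats it everywhere (Beta at R5 (7>6); Gamma at R1 (8>-2); Delta at R1 (8>0)).
Nothing dominates Beta: Alpha at R1 (10>8); Gamma at R1 (10>-2); Delta at R1 (10>0).
Gamma is not dominated — it holds its own against Alpha at R3 (9>7); Beta at R3 (9>7); Delta at R3 (9>3).
Delta is not dominated — it holds its own against Alpha at R2 (9>1); Beta at R2 (9>8); Gamma at R1 (0>-2).

none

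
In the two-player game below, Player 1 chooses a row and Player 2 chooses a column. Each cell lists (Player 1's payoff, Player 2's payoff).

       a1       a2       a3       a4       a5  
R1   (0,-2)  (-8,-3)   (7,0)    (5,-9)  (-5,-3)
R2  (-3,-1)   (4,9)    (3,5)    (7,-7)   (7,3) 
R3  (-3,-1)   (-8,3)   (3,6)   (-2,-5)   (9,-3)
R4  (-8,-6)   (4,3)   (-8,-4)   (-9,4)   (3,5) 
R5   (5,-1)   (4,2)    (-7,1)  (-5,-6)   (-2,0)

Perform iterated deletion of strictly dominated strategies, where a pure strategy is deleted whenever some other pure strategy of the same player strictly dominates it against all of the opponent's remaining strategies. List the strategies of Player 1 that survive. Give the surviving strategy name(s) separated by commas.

R1, R2, R3, R4, R5

Column a1 is eliminated: a3 beats it against every remaining row (R1: 0>-2, R2: 5>-1, R3: 6>-1, R4: -4>-6, R5: 1>-1).
Player 2's strategy a4 is strictly dominated by a5 (R1: -3>-9, R2: 3>-7, R3: -3>-5, R4: 5>4, R5: 0>-6) and is removed.
Among the remaining strategies, none is strictly dominated by another pure strategy of the same player, so the elimination stops.
Surviving strategies — Player 1: {R1, R2, R3, R4, R5}; Player 2: {a2, a3, a5}.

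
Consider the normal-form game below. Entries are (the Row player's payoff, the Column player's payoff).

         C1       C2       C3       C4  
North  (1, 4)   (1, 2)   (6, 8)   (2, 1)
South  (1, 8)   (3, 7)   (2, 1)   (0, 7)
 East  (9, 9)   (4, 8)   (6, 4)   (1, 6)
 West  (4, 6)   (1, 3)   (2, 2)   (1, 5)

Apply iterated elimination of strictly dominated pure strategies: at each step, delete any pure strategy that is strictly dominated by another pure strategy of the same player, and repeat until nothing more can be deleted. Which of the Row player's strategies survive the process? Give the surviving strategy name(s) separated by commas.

Row South is eliminated: East beats it against every remaining column (C1: 9>1, C2: 4>3, C3: 6>2, C4: 1>0).
The Column player's strategy C2 is strictly dominated by C1 (North: 4>2, East: 9>8, West: 6>3) and is removed.
For the Column player, C1 strictly dominates C4 on the remaining rows (North: 4>1, East: 9>6, West: 6>5); eliminate C4.
Row West is eliminated: East beats it against every remaining column (C1: 9>4, C3: 6>2).
Among the remaining strategies, none is strictly dominated by another pure strategy of the same player, so the elimination stops.
Surviving strategies — the Row player: {North, East}; the Column player: {C1, C3}.

North, East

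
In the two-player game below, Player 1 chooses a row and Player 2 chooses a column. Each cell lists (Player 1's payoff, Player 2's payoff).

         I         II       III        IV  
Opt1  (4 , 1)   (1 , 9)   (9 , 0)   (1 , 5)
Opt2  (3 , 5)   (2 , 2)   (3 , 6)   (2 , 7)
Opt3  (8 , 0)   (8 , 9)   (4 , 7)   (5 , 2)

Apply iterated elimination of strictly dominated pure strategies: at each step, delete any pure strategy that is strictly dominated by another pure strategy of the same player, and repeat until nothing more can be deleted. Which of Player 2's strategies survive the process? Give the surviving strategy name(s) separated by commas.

For Player 1, Opt3 strictly dominates Opt2 on the remaining columns (I: 8>3, II: 8>2, III: 4>3, IV: 5>2); eliminate Opt2.
For Player 2, II strictly dominates I on the remaining rows (Opt1: 9>1, Opt3: 9>0); eliminate I.
Column III is eliminated: II beats it against every remaining row (Opt1: 9>0, Opt3: 9>7).
Row Opt1 is eliminated: Opt3 beats it against every remaining column (II: 8>1, IV: 5>1).
Player 2's strategy IV is strictly dominated by II (Opt3: 9>2) and is removed.
Among the remaining strategies, none is strictly dominated by another pure strategy of the same player, so the elimination stops.
Surviving strategies — Player 1: {Opt3}; Player 2: {II}.

II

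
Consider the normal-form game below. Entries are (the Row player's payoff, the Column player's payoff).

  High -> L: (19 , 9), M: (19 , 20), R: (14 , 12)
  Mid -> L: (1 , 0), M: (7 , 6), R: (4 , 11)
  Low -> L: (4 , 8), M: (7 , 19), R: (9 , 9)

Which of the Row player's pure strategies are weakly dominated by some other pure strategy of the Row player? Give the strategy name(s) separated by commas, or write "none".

Mid, Low

High is not dominated — it holds its own against Mid at L (19>1); Low at L (19>4).
Mid is weakly dominated by High (L: 19>1, M: 19>7, R: 14>4).
Low is weakly dominated by High (L: 19>4, M: 19>7, R: 14>9).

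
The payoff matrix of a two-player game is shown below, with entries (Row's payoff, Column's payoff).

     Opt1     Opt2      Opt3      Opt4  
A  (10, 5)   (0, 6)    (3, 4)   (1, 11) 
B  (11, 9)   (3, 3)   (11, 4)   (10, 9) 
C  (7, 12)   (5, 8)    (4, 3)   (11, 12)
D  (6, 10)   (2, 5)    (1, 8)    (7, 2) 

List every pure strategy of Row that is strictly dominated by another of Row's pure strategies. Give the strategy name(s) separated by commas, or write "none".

A, D

A is strictly dominated by B (Opt1: 11>10, Opt2: 3>0, Opt3: 11>3, Opt4: 10>1).
B is not dominated — it holds its own against A at Opt1 (11>10); C at Opt1 (11>7); D at Opt1 (11>6).
C: no other strategy beats it everywhere (A at Opt2 (5>0); B at Opt2 (5>3); D at Opt1 (7>6)).
D is strictly dominated by B (Opt1: 11>6, Opt2: 3>2, Opt3: 11>1, Opt4: 10>7).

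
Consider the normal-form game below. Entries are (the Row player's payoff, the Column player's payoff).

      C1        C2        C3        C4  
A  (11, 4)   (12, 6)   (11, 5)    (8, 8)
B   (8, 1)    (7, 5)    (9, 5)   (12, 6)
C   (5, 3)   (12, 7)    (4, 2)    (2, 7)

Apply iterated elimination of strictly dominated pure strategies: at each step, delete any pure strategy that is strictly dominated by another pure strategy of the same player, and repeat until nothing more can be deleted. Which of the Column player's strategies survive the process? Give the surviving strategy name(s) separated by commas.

The Column player's strategy C1 is strictly dominated by C2 (A: 6>4, B: 5>1, C: 7>3) and is removed.
For the Column player, C4 strictly dominates C3 on the remaining rows (A: 8>5, B: 6>5, C: 7>2); eliminate C3.
Among the remaining strategies, none is strictly dominated by another pure strategy of the same player, so the elimination stops.
Surviving strategies — the Row player: {A, B, C}; the Column player: {C2, C4}.

C2, C4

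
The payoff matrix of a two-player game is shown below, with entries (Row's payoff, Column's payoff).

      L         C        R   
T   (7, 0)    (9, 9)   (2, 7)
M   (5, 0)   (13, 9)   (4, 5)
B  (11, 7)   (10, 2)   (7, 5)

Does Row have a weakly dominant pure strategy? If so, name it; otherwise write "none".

none

T fails to dominate M at C (9<13).
M fails to dominate T at L (5<7).
B fails to dominate M at C (10<13).
No single strategy dominates all the others.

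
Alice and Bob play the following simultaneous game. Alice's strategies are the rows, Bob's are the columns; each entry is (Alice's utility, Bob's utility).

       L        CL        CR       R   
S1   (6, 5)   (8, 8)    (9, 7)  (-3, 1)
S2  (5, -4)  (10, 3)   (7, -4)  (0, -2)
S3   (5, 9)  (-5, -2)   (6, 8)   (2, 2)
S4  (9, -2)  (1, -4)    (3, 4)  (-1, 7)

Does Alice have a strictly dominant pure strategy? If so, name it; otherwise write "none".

none

S1 fails to dominate S2 at CL (8<10).
S2 fails to dominate S1 at L (5<6).
S3 fails to dominate S1 at L (5<6).
S4 fails to dominate S1 at CL (1<8).
No single strategy dominates all the others.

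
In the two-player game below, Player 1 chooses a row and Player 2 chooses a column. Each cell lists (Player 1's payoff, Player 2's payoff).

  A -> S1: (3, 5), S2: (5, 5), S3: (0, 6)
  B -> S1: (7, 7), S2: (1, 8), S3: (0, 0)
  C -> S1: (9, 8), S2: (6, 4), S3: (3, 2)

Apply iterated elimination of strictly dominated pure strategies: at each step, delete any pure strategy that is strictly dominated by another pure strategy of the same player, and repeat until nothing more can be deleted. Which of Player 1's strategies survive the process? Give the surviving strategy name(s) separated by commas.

C

Row A is eliminated: C beats it against every remaining column (S1: 9>3, S2: 6>5, S3: 3>0).
For Player 1, C strictly dominates B on the remaining columns (S1: 9>7, S2: 6>1, S3: 3>0); eliminate B.
For Player 2, S1 strictly dominates S2 on the remaining rows (C: 8>4); eliminate S2.
Column S3 is eliminated: S1 beats it against every remaining row (C: 8>2).
Among the remaining strategies, none is strictly dominated by another pure strategy of the same player, so the elimination stops.
Surviving strategies — Player 1: {C}; Player 2: {S1}.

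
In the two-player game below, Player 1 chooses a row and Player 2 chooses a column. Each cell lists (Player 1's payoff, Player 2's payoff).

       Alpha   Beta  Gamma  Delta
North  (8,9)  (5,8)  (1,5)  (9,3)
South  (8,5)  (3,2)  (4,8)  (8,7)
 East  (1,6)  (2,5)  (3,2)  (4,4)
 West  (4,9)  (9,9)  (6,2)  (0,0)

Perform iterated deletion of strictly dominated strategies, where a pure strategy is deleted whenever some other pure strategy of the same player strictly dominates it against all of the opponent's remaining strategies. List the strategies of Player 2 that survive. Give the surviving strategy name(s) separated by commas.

Alpha, Beta, Gamma

Row East is eliminated: South beats it against every remaining column (Alpha: 8>1, Beta: 3>2, Gamma: 4>3, Delta: 8>4).
Column Delta is eliminated: Gamma beats it against every remaining row (North: 5>3, South: 8>7, West: 2>0).
Among the remaining strategies, none is strictly dominated by another pure strategy of the same player, so the elimination stops.
Surviving strategies — Player 1: {North, South, West}; Player 2: {Alpha, Beta, Gamma}.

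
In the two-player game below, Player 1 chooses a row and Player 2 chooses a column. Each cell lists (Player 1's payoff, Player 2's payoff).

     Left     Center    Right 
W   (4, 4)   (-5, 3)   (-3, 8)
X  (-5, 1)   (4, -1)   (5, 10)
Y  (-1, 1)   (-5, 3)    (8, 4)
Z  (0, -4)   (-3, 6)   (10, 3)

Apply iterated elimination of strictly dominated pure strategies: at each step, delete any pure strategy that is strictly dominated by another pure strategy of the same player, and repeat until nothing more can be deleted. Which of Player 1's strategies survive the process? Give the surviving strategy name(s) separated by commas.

X, Z

Player 1's strategy Y is strictly dominated by Z (Left: 0>-1, Center: -3>-5, Right: 10>8) and is removed.
Column Left is eliminated: Right beats it against every remaining row (W: 8>4, X: 10>1, Z: 3>-4).
Row W is eliminated: X beats it against every remaining column (Center: 4>-5, Right: 5>-3).
Among the remaining strategies, none is strictly dominated by another pure strategy of the same player, so the elimination stops.
Surviving strategies — Player 1: {X, Z}; Player 2: {Center, Right}.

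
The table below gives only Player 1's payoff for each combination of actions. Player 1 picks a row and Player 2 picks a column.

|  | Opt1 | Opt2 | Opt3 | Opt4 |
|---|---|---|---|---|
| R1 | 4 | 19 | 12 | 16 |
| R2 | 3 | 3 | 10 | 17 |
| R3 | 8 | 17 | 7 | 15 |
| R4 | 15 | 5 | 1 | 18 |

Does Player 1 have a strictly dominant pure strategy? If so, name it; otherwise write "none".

none

R1 fails to dominate R2 at Opt4 (16<17).
R2 fails to dominate R1 at Opt1 (3<4).
R3 fails to dominate R1 at Opt2 (17<19).
R4 fails to dominate R1 at Opt2 (5<19).
No single strategy dominates all the others.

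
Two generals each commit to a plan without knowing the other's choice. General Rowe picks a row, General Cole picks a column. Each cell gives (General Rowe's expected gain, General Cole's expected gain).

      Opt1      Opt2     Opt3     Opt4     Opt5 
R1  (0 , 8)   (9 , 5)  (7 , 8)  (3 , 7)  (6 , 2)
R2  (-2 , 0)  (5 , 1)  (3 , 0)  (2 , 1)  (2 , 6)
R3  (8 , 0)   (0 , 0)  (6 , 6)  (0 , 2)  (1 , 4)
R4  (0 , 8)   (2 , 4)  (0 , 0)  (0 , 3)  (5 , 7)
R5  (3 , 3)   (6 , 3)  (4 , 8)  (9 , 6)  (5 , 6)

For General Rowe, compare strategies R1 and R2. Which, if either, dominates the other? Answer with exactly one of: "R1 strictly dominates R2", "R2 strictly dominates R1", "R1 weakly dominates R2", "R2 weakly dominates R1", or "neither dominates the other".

R1 strictly dominates R2

R1's payoffs vs R2's, by General Cole's action — Opt1: 0>-2, Opt2: 9>5, Opt3: 7>3, Opt4: 3>2, Opt5: 6>2.
Every comparison favours R1, so R1 strictly dominates R2.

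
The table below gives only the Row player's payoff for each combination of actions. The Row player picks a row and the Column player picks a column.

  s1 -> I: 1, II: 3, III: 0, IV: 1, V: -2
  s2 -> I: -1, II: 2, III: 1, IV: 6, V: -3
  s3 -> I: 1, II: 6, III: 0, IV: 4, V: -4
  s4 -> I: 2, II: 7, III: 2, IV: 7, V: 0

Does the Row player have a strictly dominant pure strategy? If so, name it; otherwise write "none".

s4

s4 vs s1: I: 2>1, II: 7>3, III: 2>0, IV: 7>1, V: 0>-2.
s4 vs s2: I: 2>-1, II: 7>2, III: 2>1, IV: 7>6, V: 0>-3.
s4 vs s3: I: 2>1, II: 7>6, III: 2>0, IV: 7>4, V: 0>-4.
s4 strictly beats every other strategy against every opponent action, so it is strictly dominant.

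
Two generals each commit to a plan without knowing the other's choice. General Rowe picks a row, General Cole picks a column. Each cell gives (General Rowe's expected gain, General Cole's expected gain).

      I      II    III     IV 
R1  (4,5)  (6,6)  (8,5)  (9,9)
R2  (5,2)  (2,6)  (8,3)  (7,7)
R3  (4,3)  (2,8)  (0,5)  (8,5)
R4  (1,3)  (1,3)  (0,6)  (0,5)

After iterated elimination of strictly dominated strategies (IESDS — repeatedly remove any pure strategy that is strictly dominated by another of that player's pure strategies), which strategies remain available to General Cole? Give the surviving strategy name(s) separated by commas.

IV

General Rowe's strategy R4 is strictly dominated by R1 (I: 4>1, II: 6>1, III: 8>0, IV: 9>0) and is removed.
For General Cole, II strictly dominates I on the remaining rows (R1: 6>5, R2: 6>2, R3: 8>3); eliminate I.
For General Rowe, R1 strictly dominates R3 on the remaining columns (II: 6>2, III: 8>0, IV: 9>8); eliminate R3.
General Cole's strategy II is strictly dominated by IV (R1: 9>6, R2: 7>6) and is removed.
General Cole's strategy III is strictly dominated by IV (R1: 9>5, R2: 7>3) and is removed.
For General Rowe, R1 strictly dominates R2 on the remaining columns (IV: 9>7); eliminate R2.
Among the remaining strategies, none is strictly dominated by another pure strategy of the same player, so the elimination stops.
Surviving strategies — General Rowe: {R1}; General Cole: {IV}.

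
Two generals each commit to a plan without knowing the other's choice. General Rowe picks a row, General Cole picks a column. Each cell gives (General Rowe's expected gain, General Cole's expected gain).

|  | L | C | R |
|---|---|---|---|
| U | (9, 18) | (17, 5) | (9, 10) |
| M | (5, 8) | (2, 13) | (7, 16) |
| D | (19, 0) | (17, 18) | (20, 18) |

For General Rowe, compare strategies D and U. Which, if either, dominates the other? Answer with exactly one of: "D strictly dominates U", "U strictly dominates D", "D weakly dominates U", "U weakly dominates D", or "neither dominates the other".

D weakly dominates U

D's payoffs vs U's, by General Cole's action — L: 19>9, C: 17=17, R: 20>9.
D is at least as good everywhere and strictly better somewhere (tied only at C), so D weakly but not strictly dominates U.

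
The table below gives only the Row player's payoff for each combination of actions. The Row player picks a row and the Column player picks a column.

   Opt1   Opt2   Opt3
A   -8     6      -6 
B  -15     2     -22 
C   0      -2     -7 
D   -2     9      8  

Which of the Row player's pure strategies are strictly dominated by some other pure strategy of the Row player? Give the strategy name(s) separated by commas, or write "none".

A: dominated, since D does at least as well everywhere (Opt1: -2>-8, Opt2: 9>6, Opt3: 8>-6).
A strictly dominates B — Opt1: -8>-15, Opt2: 6>2, Opt3: -6>-22.
C: no other strategy beats it everywhere (A at Opt1 (0>-8); B at Opt1 (0>-15); D at Opt1 (0>-2)).
D: no other strategy beats it everywhere (A at Opt1 (-2>-8); B at Opt1 (-2>-15); C at Opt2 (9>-2)).

A, B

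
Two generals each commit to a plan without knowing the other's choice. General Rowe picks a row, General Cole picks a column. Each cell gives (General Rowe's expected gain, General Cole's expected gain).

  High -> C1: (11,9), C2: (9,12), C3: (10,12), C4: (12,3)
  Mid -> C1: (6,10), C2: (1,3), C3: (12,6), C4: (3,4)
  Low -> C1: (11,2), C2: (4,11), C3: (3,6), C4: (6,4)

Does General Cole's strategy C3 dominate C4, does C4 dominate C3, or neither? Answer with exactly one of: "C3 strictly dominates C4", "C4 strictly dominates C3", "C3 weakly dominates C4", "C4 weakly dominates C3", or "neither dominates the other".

Compare C3 to C4 across every action of General Rowe: High: 12>3, Mid: 6>4, Low: 6>4.
C3 gives a strictly higher payoff against every action of General Rowe, so C3 strictly dominates C4.

C3 strictly dominates C4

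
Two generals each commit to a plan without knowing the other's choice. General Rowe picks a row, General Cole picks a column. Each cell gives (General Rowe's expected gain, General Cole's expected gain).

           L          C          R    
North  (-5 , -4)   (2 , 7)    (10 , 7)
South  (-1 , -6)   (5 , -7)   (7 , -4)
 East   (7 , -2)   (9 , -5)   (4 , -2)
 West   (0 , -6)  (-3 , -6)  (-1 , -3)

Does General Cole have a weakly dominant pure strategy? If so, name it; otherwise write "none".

R

R vs L: North: 7>-4, South: -4>-6, East: -2=-2, West: -3>-6.
R vs C: North: 7=7, South: -4>-7, East: -2>-5, West: -3>-6.
R is at least as good as every other strategy against every opponent action, so it is weakly dominant.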